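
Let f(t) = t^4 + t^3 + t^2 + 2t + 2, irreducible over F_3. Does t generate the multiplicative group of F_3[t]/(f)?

|GF(3^4)^×| = 3^4 − 1 = 80. Prime factorization: 80 = 2^4·5.
f is primitive ⇔ t has order 80 in GF(3)[t]/(f), i.e. t^(80/q) ≠ 1 for each prime q | 80.
t^(40) mod f = 2.
t^(16) mod f = 2t^3 + 1.
None equal 1, so t has full order 80; f is primitive.

Yes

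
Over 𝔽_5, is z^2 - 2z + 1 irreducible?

Write m(z) = z^2 - 2z + 1.
Check for roots in 𝔽_5: m(0) = 1; m(1) = 0 → root; m(2) = 1; m(3) = 4; m(4) = 4.
m(1) = 0, so (z − 1) divides m(z); m is reducible.

No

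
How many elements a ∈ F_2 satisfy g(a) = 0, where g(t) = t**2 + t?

Evaluate at each of the 2 elements of F_2:
g(0) = 0 → root; g(1) = 0 → root.
Roots: {0, 1}.

2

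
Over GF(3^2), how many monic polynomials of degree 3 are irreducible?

Gauss's count: N_{9}(3) = (1/3) Σ_{d|3} μ(3/d)·9^d.
Divisors of 3: 1, 3; μ(3/d) for each: -1, 1.
Σ = − 9^1 + 9^3 = 720.
N = 720/3 = 240.

240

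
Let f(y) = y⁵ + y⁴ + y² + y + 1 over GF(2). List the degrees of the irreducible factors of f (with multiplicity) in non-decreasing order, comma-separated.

Roots in GF(2): f(0) = 1; f(1) = 1.
Complete factorization: f(y) = (y⁵ + y⁴ + y² + y + 1).
Factor degrees with multiplicity: 5 = 5.

5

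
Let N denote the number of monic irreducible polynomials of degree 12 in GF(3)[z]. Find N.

44220

The number of monic irreducibles of degree 12 over GF(3) is (1/12)·Σ_{d∣12} μ(12/d) 3^d.
Divisors of 12: 1, 2, 3, 4, 6, 12; μ(12/d) for each: 0, 1, 0, -1, -1, 1.
Σ = 3^2 − 3^4 − 3^6 + 3^12 = 530640.
N = 530640/12 = 44220.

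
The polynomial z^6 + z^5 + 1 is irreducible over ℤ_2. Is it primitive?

Yes

Write f(z) = z^6 + z^5 + 1.
|GF(2^6)^×| = 2^6 − 1 = 63. Prime factorization: 63 = 3^2·7.
f is primitive ⇔ z has order 63 in GF(2)[z]/(f), i.e. z^(63/q) ≠ 1 for each prime q | 63.
z^(21) mod f = z^5 + z^4 + z^3 + 1.
z^(9) mod f = z^5 + z^3 + z^2 + z + 1.
None equal 1, so z has full order 63; f is primitive.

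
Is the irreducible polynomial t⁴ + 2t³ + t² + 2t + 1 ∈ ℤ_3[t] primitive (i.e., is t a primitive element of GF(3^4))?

No

Write f(t) = t⁴ + 2t³ + t² + 2t + 1.
|GF(3^4)^×| = 3^4 − 1 = 80. Prime factorization: 80 = 2^4·5.
f is primitive ⇔ t has order 80 in GF(3)[t]/(f), i.e. t^(80/q) ≠ 1 for each prime q | 80.
t^(40) mod f = 1
t^(16) mod f = 2t.
Since t^(40) = 1, the order of t divides 40 < 80; not primitive.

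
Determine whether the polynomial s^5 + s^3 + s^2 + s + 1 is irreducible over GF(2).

Write h(s) = s^5 + s^3 + s^2 + s + 1.
Check for roots in GF(2): h(0) = 1; h(1) = 1.
No roots, so no linear factors.
Monic irreducibles of degree 2 over GF(2): s^2 + s + 1.
None of them divide h (all give nonzero remainder).
No irreducible factor of degree ≤ 2 exists, so h is irreducible over GF(2).

Yes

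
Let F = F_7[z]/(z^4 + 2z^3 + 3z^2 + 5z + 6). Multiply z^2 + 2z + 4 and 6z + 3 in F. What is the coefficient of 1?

Multiply in F_7[z]: (z^2 + 2z + 4)·(6z + 3) = 6z^3 + z^2 + 2z + 5.
Reduced: 6z^3 + z^2 + 2z + 5.

5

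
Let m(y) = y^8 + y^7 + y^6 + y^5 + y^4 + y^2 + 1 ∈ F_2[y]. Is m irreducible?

Yes

Check for roots in F_2: m(0) = 1; m(1) = 1.
No roots, so no linear factors.
Monic irreducibles of degree 2 over GF(2): y^2 + y + 1.
None of them divide m (all give nonzero remainder).
Monic irreducibles of degree 3 over GF(2): y^3 + y + 1, y^3 + y^2 + 1.
None of them divide m (all give nonzero remainder).
Monic irreducibles of degree 4 over GF(2): y^4 + y + 1, y^4 + y^3 + 1, y^4 + y^3 + y^2 + y + 1.
None of them divide m (all give nonzero remainder).
No irreducible factor of degree ≤ 4 exists, so m is irreducible over GF(2).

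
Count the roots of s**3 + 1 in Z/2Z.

1

Write P(s) = s**3 + 1.
Evaluate at each of the 2 elements of Z/2Z:
P(0) = 1; P(1) = 0 → root.
Roots: {1}.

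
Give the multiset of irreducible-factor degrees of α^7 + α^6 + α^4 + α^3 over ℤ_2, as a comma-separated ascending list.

1, 1, 1, 1, 1, 2

Write f(α) = α^7 + α^6 + α^4 + α^3.
Roots in ℤ_2: f(0) = 0 → root; f(1) = 0 → root.
Linear factors from roots: (α), (α + 1).
Complete factorization: f(α) = (α + 1)^2·(α)^3·(α^2 + α + 1).
Factor degrees with multiplicity: 1 + 1 + 1 + 1 + 1 + 2 = 7.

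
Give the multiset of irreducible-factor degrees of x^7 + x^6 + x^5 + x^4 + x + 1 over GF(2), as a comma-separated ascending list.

1, 3, 3

Write f(x) = x^7 + x^6 + x^5 + x^4 + x + 1.
Roots in GF(2): f(0) = 1; f(1) = 0 → root.
Linear factors from roots: (x + 1).
Complete factorization: f(x) = (x + 1)·(x^3 + x^2 + 1)^2.
Factor degrees with multiplicity: 1 + 3 + 3 = 7.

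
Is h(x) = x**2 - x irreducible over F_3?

Check for roots in F_3: h(0) = 0 → root; h(1) = 0 → root; h(2) = 2.
h(0) = 0, so (x) divides h(x); h is reducible.

No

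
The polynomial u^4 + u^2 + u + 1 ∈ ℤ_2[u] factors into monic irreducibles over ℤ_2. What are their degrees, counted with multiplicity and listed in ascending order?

Write g(u) = u^4 + u^2 + u + 1.
Roots in ℤ_2: g(0) = 1; g(1) = 0 → root.
Linear factors from roots: (u + 1).
Complete factorization: g(u) = (u + 1)·(u^3 + u^2 + 1).
Factor degrees with multiplicity: 1 + 3 = 4.

1, 3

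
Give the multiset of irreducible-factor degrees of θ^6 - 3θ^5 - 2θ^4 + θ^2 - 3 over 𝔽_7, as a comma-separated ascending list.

Write g(θ) = θ^6 - 3θ^5 - 2θ^4 + θ^2 - 3.
Linear factors from roots: (θ - 2), (θ + 3), (θ + 1).
Complete factorization: g(θ) = (θ + 1)·(θ + 3)·(θ - 2)·(θ^3 + 2θ^2 - θ - 3).
Factor degrees with multiplicity: 1 + 1 + 1 + 3 = 6.

1, 1, 1, 3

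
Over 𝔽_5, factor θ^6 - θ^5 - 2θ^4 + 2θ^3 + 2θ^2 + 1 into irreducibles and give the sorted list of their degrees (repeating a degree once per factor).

Write g(θ) = θ^6 - θ^5 - 2θ^4 + 2θ^3 + 2θ^2 + 1.
Roots in 𝔽_5: g(0) = 1; g(1) = 3; g(2) = 0 → root; g(3) = 2; g(4) = 1.
Linear factors from roots: (θ - 2).
Complete factorization: g(θ) = (θ - 2)^2·(θ^2 - 2)·(θ^2 - 2θ - 2).
Factor degrees with multiplicity: 1 + 1 + 2 + 2 = 6.

1, 1, 2, 2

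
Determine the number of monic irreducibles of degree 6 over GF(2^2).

x^(4^6) − x is the product of all monic irreducibles of degree dividing 6; Möbius inversion gives N = (1/6) Σ μ(6/d)·4^d.
Divisors of 6: 1, 2, 3, 6; μ(6/d) for each: 1, -1, -1, 1.
Σ = 4^1 − 4^2 − 4^3 + 4^6 = 4020.
N = 4020/6 = 670.

670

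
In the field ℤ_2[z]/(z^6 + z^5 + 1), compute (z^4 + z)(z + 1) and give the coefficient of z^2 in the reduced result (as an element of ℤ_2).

Multiply in ℤ_2[z]: (z^4 + z)·(z + 1) = z^5 + z^4 + z^2 + z.
Reduced: z^5 + z^4 + z^2 + z.

1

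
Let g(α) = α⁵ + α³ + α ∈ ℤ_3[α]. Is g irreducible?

No

Check for roots in ℤ_3: g(0) = 0 → root; g(1) = 0 → root; g(2) = 0 → root.
g(0) = 0, so (α) divides g(α); g is reducible.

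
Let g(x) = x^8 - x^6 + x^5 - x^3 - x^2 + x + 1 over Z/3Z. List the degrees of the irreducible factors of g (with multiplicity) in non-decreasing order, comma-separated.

8

Roots in Z/3Z: g(0) = 1; g(1) = 1; g(2) = 2.
Complete factorization: g(x) = (x^8 - x^6 + x^5 - x^3 - x^2 + x + 1).
Factor degrees with multiplicity: 8 = 8.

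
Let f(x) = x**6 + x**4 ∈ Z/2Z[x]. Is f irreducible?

Check for roots in Z/2Z: f(0) = 0 → root; f(1) = 0 → root.
f(0) = 0, so (x) divides f(x); f is reducible.

No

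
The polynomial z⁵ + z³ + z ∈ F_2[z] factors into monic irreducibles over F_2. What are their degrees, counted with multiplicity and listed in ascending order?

1, 2, 2

Write f(z) = z⁵ + z³ + z.
Roots in F_2: f(0) = 0 → root; f(1) = 1.
Linear factors from roots: (z).
Complete factorization: f(z) = (z)·(z² + z + 1)^2.
Factor degrees with multiplicity: 1 + 2 + 2 = 5.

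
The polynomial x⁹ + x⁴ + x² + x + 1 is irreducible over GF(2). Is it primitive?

No

Write f(x) = x⁹ + x⁴ + x² + x + 1.
|GF(2^9)^×| = 2^9 − 1 = 511. Prime factorization: 511 = 7·73.
f is primitive ⇔ x has order 511 in GF(2)[x]/(f), i.e. x^(511/q) ≠ 1 for each prime q | 511.
x^(73) mod f = 1
x^(7) mod f = x⁷.
Since x^(73) = 1, the order of x divides 73 < 511; not primitive.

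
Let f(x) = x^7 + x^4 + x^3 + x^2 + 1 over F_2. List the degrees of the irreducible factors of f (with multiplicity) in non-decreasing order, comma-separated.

7

Roots in F_2: f(0) = 1; f(1) = 1.
Complete factorization: f(x) = (x^7 + x^4 + x^3 + x^2 + 1).
Factor degrees with multiplicity: 7 = 7.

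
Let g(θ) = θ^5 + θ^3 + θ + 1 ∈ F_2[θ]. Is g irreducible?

Check for roots in F_2: g(0) = 1; g(1) = 0 → root.
g(1) = 0, so (θ − 1) divides g(θ); g is reducible.

No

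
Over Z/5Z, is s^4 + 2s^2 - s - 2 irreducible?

No

Write m(s) = s^4 + 2s^2 - s - 2.
Check for roots in Z/5Z: m(0) = 3; m(1) = 0 → root; m(2) = 0 → root; m(3) = 4; m(4) = 2.
m(1) = 0, so (s − 1) divides m(s); m is reducible.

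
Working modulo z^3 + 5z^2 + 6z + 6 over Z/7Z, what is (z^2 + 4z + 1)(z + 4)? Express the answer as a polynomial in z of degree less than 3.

3z^2 + 4z + 5

Multiply in Z/7Z[z]: (z^2 + 4z + 1)·(z + 4) = z^3 + z^2 + 3z + 4.
Reduce using z^3 ≡ 2z^2 + z + 1 (mod z^3 + 5z^2 + 6z + 6).
Reduced: 3z^2 + 4z + 5.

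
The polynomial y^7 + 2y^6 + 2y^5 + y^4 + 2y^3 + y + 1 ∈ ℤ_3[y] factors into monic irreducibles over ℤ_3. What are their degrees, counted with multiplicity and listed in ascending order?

Write f(y) = y^7 + 2y^6 + 2y^5 + y^4 + 2y^3 + y + 1.
Roots in ℤ_3: f(0) = 1; f(1) = 1; f(2) = 1.
Complete factorization: f(y) = (y^2 + 1)·(y^2 + y + 2)·(y^3 + y^2 + y + 2).
Factor degrees with multiplicity: 2 + 2 + 3 = 7.

2, 2, 3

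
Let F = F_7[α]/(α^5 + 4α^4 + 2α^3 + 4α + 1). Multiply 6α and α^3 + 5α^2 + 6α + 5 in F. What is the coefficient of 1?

Multiply in F_7[α]: (6α)·(α^3 + 5α^2 + 6α + 5) = 6α^4 + 2α^3 + α^2 + 2α.
Reduced: 6α^4 + 2α^3 + α^2 + 2α.

0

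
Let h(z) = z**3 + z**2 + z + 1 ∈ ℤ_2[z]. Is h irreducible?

Check for roots in ℤ_2: h(0) = 1; h(1) = 0 → root.
h(1) = 0, so (z − 1) divides h(z); h is reducible.

No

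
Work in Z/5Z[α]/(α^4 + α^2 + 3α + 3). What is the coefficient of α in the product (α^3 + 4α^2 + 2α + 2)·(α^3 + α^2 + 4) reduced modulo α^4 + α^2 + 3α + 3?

3

Multiply in Z/5Z[α]: (α^3 + 4α^2 + 2α + 2)·(α^3 + α^2 + 4) = α^6 + α^4 + 3α^3 + 3α^2 + 3α + 3.
Reduce using α^4 ≡ 4α^2 + 2α + 2 (mod α^4 + α^2 + 3α + 3).
Reduced: 3α + 3.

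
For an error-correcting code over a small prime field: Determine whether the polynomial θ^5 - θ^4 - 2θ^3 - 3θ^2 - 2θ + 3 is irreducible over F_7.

Yes

Write m(θ) = θ^5 - θ^4 - 2θ^3 - 3θ^2 - 2θ + 3.
Check for roots in F_7: m(0) = 3; m(1) = 3; m(2) = 1; m(3) = 1; m(4) = 6; m(5) = 5; m(6) = 2.
No roots, so no linear factors.
Degree-2 irreducible divisors: test the 21 monic irreducibles of degree 2 over GF(7).
None of them divide m (all give nonzero remainder).
No irreducible factor of degree ≤ 2 exists, so m is irreducible over GF(7).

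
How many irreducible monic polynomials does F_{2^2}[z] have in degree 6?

The number of monic irreducibles of degree 6 over GF(4) is (1/6)·Σ_{d∣6} μ(6/d) 4^d.
Divisors of 6: 1, 2, 3, 6; μ(6/d) for each: 1, -1, -1, 1.
Σ = 4^1 − 4^2 − 4^3 + 4^6 = 4020.
N = 4020/6 = 670.

670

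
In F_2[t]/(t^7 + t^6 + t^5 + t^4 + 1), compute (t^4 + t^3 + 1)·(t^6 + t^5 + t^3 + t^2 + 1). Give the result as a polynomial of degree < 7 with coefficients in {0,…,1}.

t^6 + t^5 + t^4 + t^3 + t + 1

Multiply in F_2[t]: (t^4 + t^3 + 1)·(t^6 + t^5 + t^3 + t^2 + 1) = t^10 + t^8 + t^7 + t^6 + t^4 + t^2 + 1.
Reduce using t^7 ≡ t^6 + t^5 + t^4 + 1 (mod t^7 + t^6 + t^5 + t^4 + 1).
Reduced: t^6 + t^5 + t^4 + t^3 + t + 1.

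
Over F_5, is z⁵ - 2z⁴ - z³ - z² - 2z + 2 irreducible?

Yes

Write m(z) = z⁵ - 2z⁴ - z³ - z² - 2z + 2.
Check for roots in F_5: m(0) = 2; m(1) = 2; m(2) = 1; m(3) = 1; m(4) = 1.
No roots, so no linear factors.
Degree-2 irreducible divisors: test the 10 monic irreducibles of degree 2 over GF(5).
None of them divide m (all give nonzero remainder).
No irreducible factor of degree ≤ 2 exists, so m is irreducible over GF(5).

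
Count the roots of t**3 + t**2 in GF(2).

Write P(t) = t**3 + t**2.
Evaluate at each of the 2 elements of GF(2):
P(0) = 0 → root; P(1) = 0 → root.
Roots: {0, 1}.

2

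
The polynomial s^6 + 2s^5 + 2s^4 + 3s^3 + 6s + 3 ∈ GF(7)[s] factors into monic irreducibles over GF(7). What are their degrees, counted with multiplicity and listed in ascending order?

Write f(s) = s^6 + 2s^5 + 2s^4 + 3s^3 + 6s + 3.
Complete factorization: f(s) = (s^6 + 2s^5 + 2s^4 + 3s^3 + 6s + 3).
Factor degrees with multiplicity: 6 = 6.

6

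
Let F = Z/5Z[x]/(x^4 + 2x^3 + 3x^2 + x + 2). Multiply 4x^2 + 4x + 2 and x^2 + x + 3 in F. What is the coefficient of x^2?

Multiply in Z/5Z[x]: (4x^2 + 4x + 2)·(x^2 + x + 3) = 4x^4 + 3x^3 + 3x^2 + 4x + 1.
Reduce using x^4 ≡ 3x^3 + 2x^2 + 4x + 3 (mod x^4 + 2x^3 + 3x^2 + x + 2).
Reduced: x^2 + 3.

1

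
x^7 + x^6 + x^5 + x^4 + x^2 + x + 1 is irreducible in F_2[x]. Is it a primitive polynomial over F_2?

Write f(x) = x^7 + x^6 + x^5 + x^4 + x^2 + x + 1.
|GF(2^7)^×| = 2^7 − 1 = 127. Prime factorization: 127 = 127.
f is primitive ⇔ x has order 127 in GF(2)[x]/(f), i.e. x^(127/q) ≠ 1 for each prime q | 127.
x^(1) mod f = x.
None equal 1, so x has full order 127; f is primitive.

Yes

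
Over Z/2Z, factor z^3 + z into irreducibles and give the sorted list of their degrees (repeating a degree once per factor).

1, 1, 1

Write g(z) = z^3 + z.
Roots in Z/2Z: g(0) = 0 → root; g(1) = 0 → root.
Linear factors from roots: (z), (z + 1).
Complete factorization: g(z) = (z)·(z + 1)^2.
Factor degrees with multiplicity: 1 + 1 + 1 = 3.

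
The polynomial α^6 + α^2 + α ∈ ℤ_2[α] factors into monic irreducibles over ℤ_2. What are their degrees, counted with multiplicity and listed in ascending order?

1, 2, 3

Write h(α) = α^6 + α^2 + α.
Roots in ℤ_2: h(0) = 0 → root; h(1) = 1.
Linear factors from roots: (α).
Complete factorization: h(α) = (α)·(α^2 + α + 1)·(α^3 + α^2 + 1).
Factor degrees with multiplicity: 1 + 2 + 3 = 6.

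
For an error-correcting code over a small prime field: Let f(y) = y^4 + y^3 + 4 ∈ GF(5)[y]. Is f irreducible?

Yes

Check for roots in GF(5): f(0) = 4; f(1) = 1; f(2) = 3; f(3) = 2; f(4) = 4.
No roots, so no linear factors.
Degree-2 irreducible divisors: test the 10 monic irreducibles of degree 2 over GF(5).
None of them divide f (all give nonzero remainder).
No irreducible factor of degree ≤ 2 exists, so f is irreducible over GF(5).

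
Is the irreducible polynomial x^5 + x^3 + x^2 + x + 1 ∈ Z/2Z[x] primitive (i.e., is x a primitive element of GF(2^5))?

Write f(x) = x^5 + x^3 + x^2 + x + 1.
|GF(2^5)^×| = 2^5 − 1 = 31. Prime factorization: 31 = 31.
f is primitive ⇔ x has order 31 in GF(2)[x]/(f), i.e. x^(31/q) ≠ 1 for each prime q | 31.
x^(1) mod f = x.
None equal 1, so x has full order 31; f is primitive.

Yes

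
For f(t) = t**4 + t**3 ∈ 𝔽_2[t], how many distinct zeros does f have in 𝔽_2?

2

Evaluate at each of the 2 elements of 𝔽_2:
f(0) = 0 → root; f(1) = 0 → root.
Roots: {0, 1}.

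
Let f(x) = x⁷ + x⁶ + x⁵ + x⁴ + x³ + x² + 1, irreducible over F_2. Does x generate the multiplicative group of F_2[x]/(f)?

Yes

|GF(2^7)^×| = 2^7 − 1 = 127. Prime factorization: 127 = 127.
f is primitive ⇔ x has order 127 in GF(2)[x]/(f), i.e. x^(127/q) ≠ 1 for each prime q | 127.
x^(1) mod f = x.
None equal 1, so x has full order 127; f is primitive.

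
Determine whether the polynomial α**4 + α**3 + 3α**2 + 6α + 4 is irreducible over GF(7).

Write h(α) = α**4 + α**3 + 3α**2 + 6α + 4.
Check for roots in GF(7): h(0) = 4; h(1) = 1; h(2) = 3; h(3) = 3; h(4) = 4; h(5) = 5; h(6) = 1.
No roots, so no linear factors.
Degree-2 irreducible divisors: test the 21 monic irreducibles of degree 2 over GF(7).
None of them divide h (all give nonzero remainder).
No irreducible factor of degree ≤ 2 exists, so h is irreducible over GF(7).

Yes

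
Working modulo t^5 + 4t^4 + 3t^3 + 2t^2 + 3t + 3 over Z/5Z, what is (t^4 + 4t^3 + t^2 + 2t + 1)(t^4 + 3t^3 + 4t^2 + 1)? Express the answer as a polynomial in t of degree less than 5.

Multiply in Z/5Z[t]: (t^4 + 4t^3 + t^2 + 2t + 1)·(t^4 + 3t^3 + 4t^2 + 1) = t^8 + 2t^7 + 2t^6 + t^5 + 2t^4 + 2t + 1.
Reduce using t^5 ≡ t^4 + 2t^3 + 3t^2 + 2t + 2 (mod t^5 + 4t^4 + 3t^3 + 2t^2 + 3t + 3).
Reduced: 4t^4 + 3t^3 + t^2.

4t^4 + 3t^3 + t^2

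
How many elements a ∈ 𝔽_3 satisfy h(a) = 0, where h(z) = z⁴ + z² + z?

2

Evaluate at each of the 3 elements of 𝔽_3:
h(0) = 0 → root; h(1) = 0 → root; h(2) = 1.
Roots: {0, 1}.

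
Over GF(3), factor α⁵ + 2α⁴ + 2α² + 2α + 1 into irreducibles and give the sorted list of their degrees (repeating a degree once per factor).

5

Write f(α) = α⁵ + 2α⁴ + 2α² + 2α + 1.
Roots in GF(3): f(0) = 1; f(1) = 2; f(2) = 2.
Complete factorization: f(α) = (α⁵ + 2α⁴ + 2α² + 2α + 1).
Factor degrees with multiplicity: 5 = 5.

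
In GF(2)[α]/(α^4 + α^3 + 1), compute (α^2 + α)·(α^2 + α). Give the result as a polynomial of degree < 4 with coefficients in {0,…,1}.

α^3 + α^2 + 1

Multiply in GF(2)[α]: (α^2 + α)·(α^2 + α) = α^4 + α^2.
Reduce using α^4 ≡ α^3 + 1 (mod α^4 + α^3 + 1).
Reduced: α^3 + α^2 + 1.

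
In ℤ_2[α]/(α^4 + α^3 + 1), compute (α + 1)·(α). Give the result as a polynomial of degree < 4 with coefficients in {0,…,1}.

Multiply in ℤ_2[α]: (α + 1)·(α) = α^2 + α.
Reduced: α^2 + α.

α^2 + α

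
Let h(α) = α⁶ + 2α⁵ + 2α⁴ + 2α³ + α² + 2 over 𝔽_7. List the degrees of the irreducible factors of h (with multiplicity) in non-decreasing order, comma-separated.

Linear factors from roots: (α + 5), (α + 4).
Complete factorization: h(α) = (α + 4)·(α + 5)·(α⁴ + 3α² + 3α + 5).
Factor degrees with multiplicity: 1 + 1 + 4 = 6.

1, 1, 4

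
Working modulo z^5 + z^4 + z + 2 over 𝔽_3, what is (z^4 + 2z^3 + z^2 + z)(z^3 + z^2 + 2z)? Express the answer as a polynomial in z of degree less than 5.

2z^3 + z^2 + 2z

Multiply in 𝔽_3[z]: (z^4 + 2z^3 + z^2 + z)·(z^3 + z^2 + 2z) = z^7 + 2z^5 + 2z^2.
Reduce using z^5 ≡ 2z^4 + 2z + 1 (mod z^5 + z^4 + z + 2).
Reduced: 2z^3 + z^2 + 2z.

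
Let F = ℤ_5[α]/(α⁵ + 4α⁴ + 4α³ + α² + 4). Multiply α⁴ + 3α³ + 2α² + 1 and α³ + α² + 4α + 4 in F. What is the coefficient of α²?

Multiply in ℤ_5[α]: (α⁴ + 3α³ + 2α² + 1)·(α³ + α² + 4α + 4) = α⁷ + 4α⁶ + 4α⁵ + 3α⁴ + α³ + 4α² + 4α + 4.
Reduce using α⁵ ≡ α⁴ + α³ + 4α² + 1 (mod α⁵ + 4α⁴ + 4α³ + α² + 4).
Reduced: 2α⁴ + α³ + 4α + 4.

0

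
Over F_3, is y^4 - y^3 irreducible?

No

Write f(y) = y^4 - y^3.
Check for roots in F_3: f(0) = 0 → root; f(1) = 0 → root; f(2) = 2.
f(0) = 0, so (y) divides f(y); f is reducible.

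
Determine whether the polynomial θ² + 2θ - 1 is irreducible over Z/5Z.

Yes

Write P(θ) = θ² + 2θ - 1.
Check for roots in Z/5Z: P(0) = 4; P(1) = 2; P(2) = 2; P(3) = 4; P(4) = 3.
No roots. A degree-2 polynomial over a field with no linear factor is irreducible.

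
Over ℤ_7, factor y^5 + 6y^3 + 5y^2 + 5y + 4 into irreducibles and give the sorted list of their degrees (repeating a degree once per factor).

Write f(y) = y^5 + 6y^3 + 5y^2 + 5y + 4.
Linear factors from roots: (y + 6), (y + 4), (y + 3).
Complete factorization: f(y) = (y + 3)·(y + 6)·(y + 4)^3.
Factor degrees with multiplicity: 1 + 1 + 1 + 1 + 1 = 5.

1, 1, 1, 1, 1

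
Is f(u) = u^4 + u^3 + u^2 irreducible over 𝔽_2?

Check for roots in 𝔽_2: f(0) = 0 → root; f(1) = 1.
f(0) = 0, so (u) divides f(u); f is reducible.

No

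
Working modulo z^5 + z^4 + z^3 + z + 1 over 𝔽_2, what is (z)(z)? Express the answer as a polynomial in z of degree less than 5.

Multiply in 𝔽_2[z]: (z)·(z) = z^2.
Reduced: z^2.

z^2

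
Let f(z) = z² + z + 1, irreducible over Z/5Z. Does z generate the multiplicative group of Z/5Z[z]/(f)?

|GF(5^2)^×| = 5^2 − 1 = 24. Prime factorization: 24 = 2^3·3.
f is primitive ⇔ z has order 24 in GF(5)[z]/(f), i.e. z^(24/q) ≠ 1 for each prime q | 24.
z^(12) mod f = 1
z^(8) mod f = 4z + 4.
Since z^(12) = 1, the order of z divides 12 < 24; not primitive.

No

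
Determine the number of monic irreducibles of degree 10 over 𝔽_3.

Gauss's count: N_{3}(10) = (1/10) Σ_{d|10} μ(10/d)·3^d.
Divisors of 10: 1, 2, 5, 10; μ(10/d) for each: 1, -1, -1, 1.
Σ = 3^1 − 3^2 − 3^5 + 3^10 = 58800.
N = 58800/10 = 5880.

5880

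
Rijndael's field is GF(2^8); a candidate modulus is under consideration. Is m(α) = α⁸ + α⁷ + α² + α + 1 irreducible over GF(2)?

Yes

Check for roots in GF(2): m(0) = 1; m(1) = 1.
No roots, so no linear factors.
Monic irreducibles of degree 2 over GF(2): α² + α + 1.
None of them divide m (all give nonzero remainder).
Monic irreducibles of degree 3 over GF(2): α³ + α + 1, α³ + α² + 1.
None of them divide m (all give nonzero remainder).
Monic irreducibles of degree 4 over GF(2): α⁴ + α + 1, α⁴ + α³ + 1, α⁴ + α³ + α² + α + 1.
None of them divide m (all give nonzero remainder).
No irreducible factor of degree ≤ 4 exists, so m is irreducible over GF(2).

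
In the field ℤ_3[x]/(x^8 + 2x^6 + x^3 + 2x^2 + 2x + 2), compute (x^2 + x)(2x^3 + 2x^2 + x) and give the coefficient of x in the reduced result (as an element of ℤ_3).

0

Multiply in ℤ_3[x]: (x^2 + x)·(2x^3 + 2x^2 + x) = 2x^5 + x^4 + x^2.
Reduced: 2x^5 + x^4 + x^2.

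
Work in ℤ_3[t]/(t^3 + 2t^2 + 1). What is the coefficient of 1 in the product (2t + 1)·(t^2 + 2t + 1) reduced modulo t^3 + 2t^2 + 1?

2

Multiply in ℤ_3[t]: (2t + 1)·(t^2 + 2t + 1) = 2t^3 + 2t^2 + t + 1.
Reduce using t^3 ≡ t^2 + 2 (mod t^3 + 2t^2 + 1).
Reduced: t^2 + t + 2.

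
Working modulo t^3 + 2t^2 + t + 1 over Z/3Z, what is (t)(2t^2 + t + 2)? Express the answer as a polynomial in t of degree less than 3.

Multiply in Z/3Z[t]: (t)·(2t^2 + t + 2) = 2t^3 + t^2 + 2t.
Reduce using t^3 ≡ t^2 + 2t + 2 (mod t^3 + 2t^2 + t + 1).
Reduced: 1.

1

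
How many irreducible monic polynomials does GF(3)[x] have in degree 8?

x^(3^8) − x is the product of all monic irreducibles of degree dividing 8; Möbius inversion gives N = (1/8) Σ μ(8/d)·3^d.
Divisors of 8: 1, 2, 4, 8; μ(8/d) for each: 0, 0, -1, 1.
Σ = − 3^4 + 3^8 = 6480.
N = 6480/8 = 810.

810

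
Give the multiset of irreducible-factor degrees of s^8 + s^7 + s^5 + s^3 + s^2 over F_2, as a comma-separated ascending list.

1, 1, 2, 2, 2

Write g(s) = s^8 + s^7 + s^5 + s^3 + s^2.
Roots in F_2: g(0) = 0 → root; g(1) = 1.
Linear factors from roots: (s).
Complete factorization: g(s) = (s)^2·(s^2 + s + 1)^3.
Factor degrees with multiplicity: 1 + 1 + 2 + 2 + 2 = 8.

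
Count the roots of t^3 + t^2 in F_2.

Write g(t) = t^3 + t^2.
Evaluate at each of the 2 elements of F_2:
g(0) = 0 → root; g(1) = 0 → root.
Roots: {0, 1}.

2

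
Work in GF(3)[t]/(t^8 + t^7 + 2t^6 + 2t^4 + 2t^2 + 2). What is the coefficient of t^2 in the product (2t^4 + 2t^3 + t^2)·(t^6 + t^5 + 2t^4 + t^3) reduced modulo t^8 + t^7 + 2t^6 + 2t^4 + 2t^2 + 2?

Multiply in GF(3)[t]: (2t^4 + 2t^3 + t^2)·(t^6 + t^5 + 2t^4 + t^3) = 2t^10 + t^9 + t^8 + t^7 + t^6 + t^5.
Reduce using t^8 ≡ 2t^7 + t^6 + t^4 + t^2 + 1 (mod t^8 + t^7 + 2t^6 + 2t^4 + 2t^2 + 2).
Reduced: 2t^7 + t^6 + 2t^3 + 2t + 1.

0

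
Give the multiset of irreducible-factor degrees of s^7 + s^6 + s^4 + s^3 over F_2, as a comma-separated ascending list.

1, 1, 1, 1, 1, 2

Write f(s) = s^7 + s^6 + s^4 + s^3.
Roots in F_2: f(0) = 0 → root; f(1) = 0 → root.
Linear factors from roots: (s), (s + 1).
Complete factorization: f(s) = (s + 1)^2·(s)^3·(s^2 + s + 1).
Factor degrees with multiplicity: 1 + 1 + 1 + 1 + 1 + 2 = 7.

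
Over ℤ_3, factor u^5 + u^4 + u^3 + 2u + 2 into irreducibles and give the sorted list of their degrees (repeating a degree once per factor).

Write h(u) = u^5 + u^4 + u^3 + 2u + 2.
Roots in ℤ_3: h(0) = 2; h(1) = 1; h(2) = 2.
Complete factorization: h(u) = (u^2 + u + 2)·(u^3 + 2u + 1).
Factor degrees with multiplicity: 2 + 3 = 5.

2, 3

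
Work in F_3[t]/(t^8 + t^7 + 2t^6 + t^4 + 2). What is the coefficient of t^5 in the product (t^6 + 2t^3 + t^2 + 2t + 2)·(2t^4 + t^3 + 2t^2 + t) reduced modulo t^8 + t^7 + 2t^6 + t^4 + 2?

Multiply in F_3[t]: (t^6 + 2t^3 + t^2 + 2t + 2)·(2t^4 + t^3 + 2t^2 + t) = 2t^10 + t^9 + 2t^8 + 2t^7 + t^6 + t^4 + t^3 + 2t.
Reduce using t^8 ≡ 2t^7 + t^6 + 2t^4 + 1 (mod t^8 + t^7 + 2t^6 + t^4 + 2).
Reduced: 2t^7 + t^6 + t^5 + 2t^4 + t^3 + 2t^2 + t + 2.

1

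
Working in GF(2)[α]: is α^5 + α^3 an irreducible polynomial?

Write g(α) = α^5 + α^3.
Check for roots in GF(2): g(0) = 0 → root; g(1) = 0 → root.
g(0) = 0, so (α) divides g(α); g is reducible.

No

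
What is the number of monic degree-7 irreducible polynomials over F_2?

x^(2^7) − x is the product of all monic irreducibles of degree dividing 7; Möbius inversion gives N = (1/7) Σ μ(7/d)·2^d.
Divisors of 7: 1, 7; μ(7/d) for each: -1, 1.
Σ = − 2^1 + 2^7 = 126.
N = 126/7 = 18.

18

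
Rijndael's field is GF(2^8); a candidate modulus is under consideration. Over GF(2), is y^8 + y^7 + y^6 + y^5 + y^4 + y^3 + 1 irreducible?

Yes

Write m(y) = y^8 + y^7 + y^6 + y^5 + y^4 + y^3 + 1.
Check for roots in GF(2): m(0) = 1; m(1) = 1.
No roots, so no linear factors.
Monic irreducibles of degree 2 over GF(2): y^2 + y + 1.
None of them divide m (all give nonzero remainder).
Monic irreducibles of degree 3 over GF(2): y^3 + y + 1, y^3 + y^2 + 1.
None of them divide m (all give nonzero remainder).
Monic irreducibles of degree 4 over GF(2): y^4 + y + 1, y^4 + y^3 + 1, y^4 + y^3 + y^2 + y + 1.
None of them divide m (all give nonzero remainder).
No irreducible factor of degree ≤ 4 exists, so m is irreducible over GF(2).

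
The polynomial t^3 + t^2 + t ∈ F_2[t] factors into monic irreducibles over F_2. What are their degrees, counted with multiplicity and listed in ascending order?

1, 2

Write f(t) = t^3 + t^2 + t.
Roots in F_2: f(0) = 0 → root; f(1) = 1.
Linear factors from roots: (t).
Complete factorization: f(t) = (t)·(t^2 + t + 1).
Factor degrees with multiplicity: 1 + 2 = 3.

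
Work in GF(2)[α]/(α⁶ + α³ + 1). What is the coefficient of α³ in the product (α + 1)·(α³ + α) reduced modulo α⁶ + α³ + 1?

Multiply in GF(2)[α]: (α + 1)·(α³ + α) = α⁴ + α³ + α² + α.
Reduced: α⁴ + α³ + α² + α.

1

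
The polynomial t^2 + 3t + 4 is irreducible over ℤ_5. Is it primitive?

Write f(t) = t^2 + 3t + 4.
|GF(5^2)^×| = 5^2 − 1 = 24. Prime factorization: 24 = 2^3·3.
f is primitive ⇔ t has order 24 in GF(5)[t]/(f), i.e. t^(24/q) ≠ 1 for each prime q | 24.
t^(12) mod f = 1
t^(8) mod f = 3t + 4.
Since t^(12) = 1, the order of t divides 12 < 24; not primitive.

No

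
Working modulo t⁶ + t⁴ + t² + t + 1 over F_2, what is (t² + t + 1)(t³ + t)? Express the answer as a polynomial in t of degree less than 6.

Multiply in F_2[t]: (t² + t + 1)·(t³ + t) = t⁵ + t⁴ + t² + t.
Reduced: t⁵ + t⁴ + t² + t.

t^5 + t^4 + t^2 + t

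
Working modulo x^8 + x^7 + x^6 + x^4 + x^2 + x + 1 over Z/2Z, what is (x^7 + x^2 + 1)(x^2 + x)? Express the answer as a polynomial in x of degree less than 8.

x^7 + x^5 + x^4

Multiply in Z/2Z[x]: (x^7 + x^2 + 1)·(x^2 + x) = x^9 + x^8 + x^4 + x^3 + x^2 + x.
Reduce using x^8 ≡ x^7 + x^6 + x^4 + x^2 + x + 1 (mod x^8 + x^7 + x^6 + x^4 + x^2 + x + 1).
Reduced: x^7 + x^5 + x^4.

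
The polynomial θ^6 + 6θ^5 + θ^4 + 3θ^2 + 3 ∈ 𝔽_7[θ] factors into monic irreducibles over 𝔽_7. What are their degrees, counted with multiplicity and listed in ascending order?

1, 1, 2, 2

Write f(θ) = θ^6 + 6θ^5 + θ^4 + 3θ^2 + 3.
Linear factors from roots: (θ + 6), (θ + 5).
Complete factorization: f(θ) = (θ + 5)·(θ + 6)·(θ^2 + 4θ + 1)·(θ^2 + 5θ + 5).
Factor degrees with multiplicity: 1 + 1 + 2 + 2 = 6.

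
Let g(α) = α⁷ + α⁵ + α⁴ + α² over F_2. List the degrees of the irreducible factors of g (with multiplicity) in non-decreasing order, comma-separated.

Roots in F_2: g(0) = 0 → root; g(1) = 0 → root.
Linear factors from roots: (α), (α + 1).
Complete factorization: g(α) = (α)^2·(α + 1)^3·(α² + α + 1).
Factor degrees with multiplicity: 1 + 1 + 1 + 1 + 1 + 2 = 7.

1, 1, 1, 1, 1, 2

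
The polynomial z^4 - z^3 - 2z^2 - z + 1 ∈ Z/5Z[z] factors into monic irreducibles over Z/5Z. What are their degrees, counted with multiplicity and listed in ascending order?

2, 2

Write f(z) = z^4 - z^3 - 2z^2 - z + 1.
Roots in Z/5Z: f(0) = 1; f(1) = 3; f(2) = 4; f(3) = 4; f(4) = 2.
Complete factorization: f(z) = (z^2 + z + 2)·(z^2 - 2z - 2).
Factor degrees with multiplicity: 2 + 2 = 4.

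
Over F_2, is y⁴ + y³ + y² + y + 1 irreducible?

Yes

Write g(y) = y⁴ + y³ + y² + y + 1.
Check for roots in F_2: g(0) = 1; g(1) = 1.
No roots, so no linear factors.
Monic irreducibles of degree 2 over GF(2): y² + y + 1.
None of them divide g (all give nonzero remainder).
No irreducible factor of degree ≤ 2 exists, so g is irreducible over GF(2).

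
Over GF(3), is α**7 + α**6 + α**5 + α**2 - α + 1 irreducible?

Write g(α) = α**7 + α**6 + α**5 + α**2 - α + 1.
Check for roots in GF(3): g(0) = 1; g(1) = 1; g(2) = 2.
No roots, so no linear factors.
Monic irreducibles of degree 2 over GF(3): α**2 + 1, α**2 + α - 1, α**2 - α - 1.
None of them divide g (all give nonzero remainder).
Degree-3 irreducible divisors: test the 8 monic irreducibles of degree 3 over GF(3).
None of them divide g (all give nonzero remainder).
No irreducible factor of degree ≤ 3 exists, so g is irreducible over GF(3).

Yes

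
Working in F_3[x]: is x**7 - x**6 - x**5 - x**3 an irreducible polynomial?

No

Write g(x) = x**7 - x**6 - x**5 - x**3.
Check for roots in F_3: g(0) = 0 → root; g(1) = 1; g(2) = 0 → root.
g(0) = 0, so (x) divides g(x); g is reducible.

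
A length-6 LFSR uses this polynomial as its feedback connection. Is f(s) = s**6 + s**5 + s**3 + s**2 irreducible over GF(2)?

No

Check for roots in GF(2): f(0) = 0 → root; f(1) = 0 → root.
f(0) = 0, so (s) divides f(s); f is reducible.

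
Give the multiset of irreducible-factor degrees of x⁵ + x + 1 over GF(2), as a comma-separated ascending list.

2, 3

Write f(x) = x⁵ + x + 1.
Roots in GF(2): f(0) = 1; f(1) = 1.
Complete factorization: f(x) = (x² + x + 1)·(x³ + x² + 1).
Factor degrees with multiplicity: 2 + 3 = 5.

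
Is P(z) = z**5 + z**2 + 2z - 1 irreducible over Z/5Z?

Check for roots in Z/5Z: P(0) = 4; P(1) = 3; P(2) = 4; P(3) = 2; P(4) = 2.
No roots, so no linear factors.
Degree-2 irreducible divisors: test the 10 monic irreducibles of degree 2 over GF(5).
None of them divide P (all give nonzero remainder).
No irreducible factor of degree ≤ 2 exists, so P is irreducible over GF(5).

Yes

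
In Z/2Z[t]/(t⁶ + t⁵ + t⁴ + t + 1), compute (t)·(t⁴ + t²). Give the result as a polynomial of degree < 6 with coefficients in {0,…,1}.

Multiply in Z/2Z[t]: (t)·(t⁴ + t²) = t⁵ + t³.
Reduced: t⁵ + t³.

t^5 + t^3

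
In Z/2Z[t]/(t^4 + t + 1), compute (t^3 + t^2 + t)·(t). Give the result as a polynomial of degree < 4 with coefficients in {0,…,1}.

Multiply in Z/2Z[t]: (t^3 + t^2 + t)·(t) = t^4 + t^3 + t^2.
Reduce using t^4 ≡ t + 1 (mod t^4 + t + 1).
Reduced: t^3 + t^2 + t + 1.

t^3 + t^2 + t + 1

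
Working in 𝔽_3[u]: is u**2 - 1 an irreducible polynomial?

Write g(u) = u**2 - 1.
Check for roots in 𝔽_3: g(0) = 2; g(1) = 0 → root; g(2) = 0 → root.
g(1) = 0, so (u − 1) divides g(u); g is reducible.

No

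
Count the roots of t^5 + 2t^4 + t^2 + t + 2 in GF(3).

1

Write P(t) = t^5 + 2t^4 + t^2 + t + 2.
Evaluate at each of the 3 elements of GF(3):
P(0) = 2; P(1) = 1; P(2) = 0 → root.
Roots: {2}.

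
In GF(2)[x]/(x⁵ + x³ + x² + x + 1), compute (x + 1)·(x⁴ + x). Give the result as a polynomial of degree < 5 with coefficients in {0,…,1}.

Multiply in GF(2)[x]: (x + 1)·(x⁴ + x) = x⁵ + x⁴ + x² + x.
Reduce using x⁵ ≡ x³ + x² + x + 1 (mod x⁵ + x³ + x² + x + 1).
Reduced: x⁴ + x³ + 1.

x^4 + x^3 + 1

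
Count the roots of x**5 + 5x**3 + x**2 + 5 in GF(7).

4

Write g(x) = x**5 + 5x**3 + x**2 + 5.
Evaluate at each of the 7 elements of GF(7):
g(0) = 5; g(1) = 5; g(2) = 4; g(3) = 0 → root; g(4) = 0 → root; g(5) = 0 → root; g(6) = 0 → root.
Roots: {3, 4, 5, 6}.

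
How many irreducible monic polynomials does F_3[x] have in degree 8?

810

The number of monic irreducibles of degree 8 over GF(3) is (1/8)·Σ_{d∣8} μ(8/d) 3^d.
Divisors of 8: 1, 2, 4, 8; μ(8/d) for each: 0, 0, -1, 1.
Σ = − 3^4 + 3^8 = 6480.
N = 6480/8 = 810.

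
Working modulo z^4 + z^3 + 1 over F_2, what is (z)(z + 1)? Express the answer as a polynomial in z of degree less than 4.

z^2 + z

Multiply in F_2[z]: (z)·(z + 1) = z^2 + z.
Reduced: z^2 + z.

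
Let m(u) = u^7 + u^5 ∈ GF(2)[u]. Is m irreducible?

No

Check for roots in GF(2): m(0) = 0 → root; m(1) = 0 → root.
m(0) = 0, so (u) divides m(u); m is reducible.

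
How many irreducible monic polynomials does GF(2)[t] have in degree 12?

The number of monic irreducibles of degree 12 over GF(2) is (1/12)·Σ_{d∣12} μ(12/d) 2^d.
Divisors of 12: 1, 2, 3, 4, 6, 12; μ(12/d) for each: 0, 1, 0, -1, -1, 1.
Σ = 2^2 − 2^4 − 2^6 + 2^12 = 4020.
N = 4020/12 = 335.

335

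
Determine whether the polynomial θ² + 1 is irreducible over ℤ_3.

Write P(θ) = θ² + 1.
Check for roots in ℤ_3: P(0) = 1; P(1) = 2; P(2) = 2.
No roots. A degree-2 polynomial over a field with no linear factor is irreducible.

Yes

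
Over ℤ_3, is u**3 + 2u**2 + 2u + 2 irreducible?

Write f(u) = u**3 + 2u**2 + 2u + 2.
Check for roots in ℤ_3: f(0) = 2; f(1) = 1; f(2) = 1.
No roots. A degree-3 polynomial over a field with no linear factor is irreducible.

Yes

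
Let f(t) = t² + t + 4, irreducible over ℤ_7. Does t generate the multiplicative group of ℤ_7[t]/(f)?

|GF(7^2)^×| = 7^2 − 1 = 48. Prime factorization: 48 = 2^4·3.
f is primitive ⇔ t has order 48 in GF(7)[t]/(f), i.e. t^(48/q) ≠ 1 for each prime q | 48.
t^(24) mod f = 1
t^(16) mod f = 2.
Since t^(24) = 1, the order of t divides 24 < 48; not primitive.

No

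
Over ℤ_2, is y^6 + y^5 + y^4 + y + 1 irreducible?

Write h(y) = y^6 + y^5 + y^4 + y + 1.
Check for roots in ℤ_2: h(0) = 1; h(1) = 1.
No roots, so no linear factors.
Monic irreducibles of degree 2 over GF(2): y^2 + y + 1.
None of them divide h (all give nonzero remainder).
Monic irreducibles of degree 3 over GF(2): y^3 + y + 1, y^3 + y^2 + 1.
None of them divide h (all give nonzero remainder).
No irreducible factor of degree ≤ 3 exists, so h is irreducible over GF(2).

Yes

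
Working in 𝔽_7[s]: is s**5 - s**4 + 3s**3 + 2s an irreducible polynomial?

Write h(s) = s**5 - s**4 + 3s**3 + 2s.
Check for roots in 𝔽_7: h(0) = 0 → root; h(1) = 5; h(2) = 2; h(3) = 4; h(4) = 2; h(5) = 1; h(6) = 0 → root.
h(0) = 0, so (s) divides h(s); h is reducible.

No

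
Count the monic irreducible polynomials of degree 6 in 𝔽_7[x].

Gauss's count: N_{7}(6) = (1/6) Σ_{d|6} μ(6/d)·7^d.
Divisors of 6: 1, 2, 3, 6; μ(6/d) for each: 1, -1, -1, 1.
Σ = 7^1 − 7^2 − 7^3 + 7^6 = 117264.
N = 117264/6 = 19544.

19544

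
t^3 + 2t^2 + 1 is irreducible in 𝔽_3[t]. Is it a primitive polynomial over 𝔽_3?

Yes

Write f(t) = t^3 + 2t^2 + 1.
|GF(3^3)^×| = 3^3 − 1 = 26. Prime factorization: 26 = 2·13.
f is primitive ⇔ t has order 26 in GF(3)[t]/(f), i.e. t^(26/q) ≠ 1 for each prime q | 26.
t^(13) mod f = 2.
t^(2) mod f = t^2.
None equal 1, so t has full order 26; f is primitive.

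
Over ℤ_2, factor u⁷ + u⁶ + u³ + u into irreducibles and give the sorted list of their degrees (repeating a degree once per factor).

Write h(u) = u⁷ + u⁶ + u³ + u.
Roots in ℤ_2: h(0) = 0 → root; h(1) = 0 → root.
Linear factors from roots: (u), (u + 1).
Complete factorization: h(u) = (u)·(u + 1)·(u² + u + 1)·(u³ + u² + 1).
Factor degrees with multiplicity: 1 + 1 + 2 + 3 = 7.

1, 1, 2, 3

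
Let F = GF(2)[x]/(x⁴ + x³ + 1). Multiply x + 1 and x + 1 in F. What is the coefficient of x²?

Multiply in GF(2)[x]: (x + 1)·(x + 1) = x² + 1.
Reduced: x² + 1.

1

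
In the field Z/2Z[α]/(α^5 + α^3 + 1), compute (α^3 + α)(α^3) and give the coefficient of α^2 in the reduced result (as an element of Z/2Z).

Multiply in Z/2Z[α]: (α^3 + α)·(α^3) = α^6 + α^4.
Reduce using α^5 ≡ α^3 + 1 (mod α^5 + α^3 + 1).
Reduced: α.

0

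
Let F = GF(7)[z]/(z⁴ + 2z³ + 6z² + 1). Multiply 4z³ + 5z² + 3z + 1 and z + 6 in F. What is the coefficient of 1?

Multiply in GF(7)[z]: (4z³ + 5z² + 3z + 1)·(z + 6) = 4z⁴ + z³ + 5z² + 5z + 6.
Reduce using z⁴ ≡ 5z³ + z² + 6 (mod z⁴ + 2z³ + 6z² + 1).
Reduced: 2z² + 5z + 2.

2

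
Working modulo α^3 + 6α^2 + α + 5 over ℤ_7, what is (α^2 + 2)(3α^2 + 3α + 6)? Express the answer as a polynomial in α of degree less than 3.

Multiply in ℤ_7[α]: (α^2 + 2)·(3α^2 + 3α + 6) = 3α^4 + 3α^3 + 5α^2 + 6α + 5.
Reduce using α^3 ≡ α^2 + 6α + 2 (mod α^3 + 6α^2 + α + 5).
Reduced: α^2 + 6α + 3.

α^2 + 6α + 3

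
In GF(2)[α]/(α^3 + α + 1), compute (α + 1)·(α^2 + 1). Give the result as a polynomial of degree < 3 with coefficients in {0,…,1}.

Multiply in GF(2)[α]: (α + 1)·(α^2 + 1) = α^3 + α^2 + α + 1.
Reduce using α^3 ≡ α + 1 (mod α^3 + α + 1).
Reduced: α^2.

α^2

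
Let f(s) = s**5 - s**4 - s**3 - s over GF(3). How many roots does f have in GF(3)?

Evaluate at each of the 3 elements of GF(3):
f(0) = 0 → root; f(1) = 1; f(2) = 0 → root.
Roots: {0, 2}.

2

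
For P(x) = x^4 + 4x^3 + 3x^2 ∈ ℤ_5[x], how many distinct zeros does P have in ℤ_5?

Evaluate at each of the 5 elements of ℤ_5:
P(0) = 0 → root; P(1) = 3; P(2) = 0 → root; P(3) = 1; P(4) = 0 → root.
Roots: {0, 2, 4}.

3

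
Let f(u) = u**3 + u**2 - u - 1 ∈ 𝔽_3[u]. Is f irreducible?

No

Check for roots in 𝔽_3: f(0) = 2; f(1) = 0 → root; f(2) = 0 → root.
f(1) = 0, so (u − 1) divides f(u); f is reducible.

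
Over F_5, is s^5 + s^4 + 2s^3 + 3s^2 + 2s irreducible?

No

Write g(s) = s^5 + s^4 + 2s^3 + 3s^2 + 2s.
Check for roots in F_5: g(0) = 0 → root; g(1) = 4; g(2) = 0 → root; g(3) = 1; g(4) = 4.
g(0) = 0, so (s) divides g(s); g is reducible.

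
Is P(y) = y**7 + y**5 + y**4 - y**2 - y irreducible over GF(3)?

No

Check for roots in GF(3): P(0) = 0 → root; P(1) = 1; P(2) = 2.
P(0) = 0, so (y) divides P(y); P is reducible.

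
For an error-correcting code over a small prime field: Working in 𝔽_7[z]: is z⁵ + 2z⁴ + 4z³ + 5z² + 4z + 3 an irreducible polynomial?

Write f(z) = z⁵ + 2z⁴ + 4z³ + 5z² + 4z + 3.
Check for roots in 𝔽_7: f(0) = 3; f(1) = 5; f(2) = 1; f(3) = 6; f(4) = 1; f(5) = 4; f(6) = 1.
No roots, so no linear factors.
Degree-2 irreducible divisors: test the 21 monic irreducibles of degree 2 over GF(7).
None of them divide f (all give nonzero remainder).
No irreducible factor of degree ≤ 2 exists, so f is irreducible over GF(7).

Yes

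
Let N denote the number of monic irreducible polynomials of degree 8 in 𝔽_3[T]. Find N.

810

Gauss's count: N_{3}(8) = (1/8) Σ_{d|8} μ(8/d)·3^d.
Divisors of 8: 1, 2, 4, 8; μ(8/d) for each: 0, 0, -1, 1.
Σ = − 3^4 + 3^8 = 6480.
N = 6480/8 = 810.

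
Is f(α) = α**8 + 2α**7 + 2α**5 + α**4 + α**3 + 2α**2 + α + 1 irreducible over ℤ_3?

Yes

Check for roots in ℤ_3: f(0) = 1; f(1) = 2; f(2) = 2.
No roots, so no linear factors.
Monic irreducibles of degree 2 over GF(3): α**2 + 1, α**2 + α + 2, α**2 + 2α + 2.
None of them divide f (all give nonzero remainder).
Degree-3 irreducible divisors: test the 8 monic irreducibles of degree 3 over GF(3).
None of them divide f (all give nonzero remainder).
Degree-4 irreducible divisors: test the 18 monic irreducibles of degree 4 over GF(3).
None of them divide f (all give nonzero remainder).
No irreducible factor of degree ≤ 4 exists, so f is irreducible over GF(3).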